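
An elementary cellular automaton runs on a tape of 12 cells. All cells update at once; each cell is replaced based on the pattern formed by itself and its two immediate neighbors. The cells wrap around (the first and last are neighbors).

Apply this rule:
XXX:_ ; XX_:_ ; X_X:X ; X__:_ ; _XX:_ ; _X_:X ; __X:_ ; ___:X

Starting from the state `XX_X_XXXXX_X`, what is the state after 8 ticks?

__XXX_____X_
X_____XXX_X_
X_XXX____XXX
_X____XX____
_X_XX____XXX
XXX___XX____
____X____XX_
XXX_X_XX____

XXX_X_XX____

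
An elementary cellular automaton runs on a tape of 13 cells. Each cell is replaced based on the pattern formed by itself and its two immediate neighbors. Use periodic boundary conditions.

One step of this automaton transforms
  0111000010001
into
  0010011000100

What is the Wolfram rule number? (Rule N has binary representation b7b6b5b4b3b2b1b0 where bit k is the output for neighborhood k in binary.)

129

position 2: 111 → 1  (bit 7 = 1)
position 3: 110 → 0  (bit 6 = 0)
position 0: 101 → 0  (bit 5 = 0)
position 4: 100 → 0  (bit 4 = 0)
position 1: 011 → 0  (bit 3 = 0)
position 8: 010 → 0  (bit 2 = 0)
position 7: 001 → 0  (bit 1 = 0)
position 5: 000 → 1  (bit 0 = 1)
bits b7..b0 = 10000001 = 129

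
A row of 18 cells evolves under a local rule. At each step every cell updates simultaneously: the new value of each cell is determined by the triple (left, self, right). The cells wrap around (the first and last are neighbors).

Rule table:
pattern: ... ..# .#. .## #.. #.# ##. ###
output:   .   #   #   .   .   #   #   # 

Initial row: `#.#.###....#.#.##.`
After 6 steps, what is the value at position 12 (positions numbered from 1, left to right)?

#

####.##...#####.##
#####.#..#.#####.#
#######.###.#####.
.#######.###.#####
#.#######.###.####
##.#######.###.###
position 12 holds #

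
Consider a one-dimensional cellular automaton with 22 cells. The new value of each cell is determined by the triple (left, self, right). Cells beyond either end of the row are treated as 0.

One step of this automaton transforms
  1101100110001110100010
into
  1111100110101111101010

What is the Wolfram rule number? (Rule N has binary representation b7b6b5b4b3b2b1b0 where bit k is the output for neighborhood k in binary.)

position 13: 111 → 1  (bit 7 = 1)
position 1: 110 → 1  (bit 6 = 1)
position 2: 101 → 1  (bit 5 = 1)
position 5: 100 → 0  (bit 4 = 0)
position 0: 011 → 1  (bit 3 = 1)
position 16: 010 → 1  (bit 2 = 1)
position 6: 001 → 0  (bit 1 = 0)
position 10: 000 → 1  (bit 0 = 1)
bits b7..b0 = 11101101 = 237

237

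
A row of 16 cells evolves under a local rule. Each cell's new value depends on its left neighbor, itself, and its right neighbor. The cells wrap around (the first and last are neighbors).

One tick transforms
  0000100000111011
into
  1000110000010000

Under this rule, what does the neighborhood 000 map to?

At position 1 the neighborhood is 000; the next row has 0 there.

0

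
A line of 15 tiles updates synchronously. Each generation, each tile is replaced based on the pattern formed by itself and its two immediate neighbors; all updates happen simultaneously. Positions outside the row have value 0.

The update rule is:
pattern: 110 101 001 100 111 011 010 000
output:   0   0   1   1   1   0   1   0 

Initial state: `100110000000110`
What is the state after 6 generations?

111001000001001
010111100011111
110011010101110
001100010100101
010010110111101
111110000011001

111110000011001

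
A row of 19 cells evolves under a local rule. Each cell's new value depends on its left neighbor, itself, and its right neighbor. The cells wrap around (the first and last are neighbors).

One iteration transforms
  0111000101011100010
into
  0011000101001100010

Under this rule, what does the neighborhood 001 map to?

0

At position 0 the neighborhood is 001; the next row has 0 there.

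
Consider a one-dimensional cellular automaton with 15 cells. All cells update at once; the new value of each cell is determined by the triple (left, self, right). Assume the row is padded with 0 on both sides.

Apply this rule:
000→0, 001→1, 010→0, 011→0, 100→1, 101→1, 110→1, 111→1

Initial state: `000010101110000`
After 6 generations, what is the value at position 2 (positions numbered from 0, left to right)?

000101010111000
001010101011100
010101010101110
101010101010111
010101010101011
101010101010101
position 2 holds 1

1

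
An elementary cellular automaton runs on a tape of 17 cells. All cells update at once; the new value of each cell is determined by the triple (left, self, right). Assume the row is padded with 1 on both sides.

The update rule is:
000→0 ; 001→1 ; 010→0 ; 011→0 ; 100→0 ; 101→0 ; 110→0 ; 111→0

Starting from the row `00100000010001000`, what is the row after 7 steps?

00100010001001001

01000000100010001
00000001000100010
00000010001000100
00000100010001001
00001000100010010
00010001000100100
00100010001001001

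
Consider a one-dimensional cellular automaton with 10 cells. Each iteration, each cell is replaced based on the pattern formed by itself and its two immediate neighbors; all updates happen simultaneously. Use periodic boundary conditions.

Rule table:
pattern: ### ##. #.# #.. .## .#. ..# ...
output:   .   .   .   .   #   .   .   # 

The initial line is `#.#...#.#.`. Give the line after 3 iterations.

....#.#...

iteration 1: ....#.....
iteration 2: ###...####
iteration 3: ....#.#...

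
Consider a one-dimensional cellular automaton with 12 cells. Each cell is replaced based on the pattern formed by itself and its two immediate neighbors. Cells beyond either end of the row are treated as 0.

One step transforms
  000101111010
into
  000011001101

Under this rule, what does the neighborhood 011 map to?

1

At position 5 the neighborhood is 011; the next row has 1 there.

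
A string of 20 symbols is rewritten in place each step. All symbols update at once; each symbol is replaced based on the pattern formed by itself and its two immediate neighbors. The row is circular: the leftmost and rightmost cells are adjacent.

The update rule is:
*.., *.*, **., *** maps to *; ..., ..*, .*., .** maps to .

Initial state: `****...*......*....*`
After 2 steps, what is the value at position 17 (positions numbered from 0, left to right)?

.

step 1: *****...*......*....
step 2: .*****...*......*...
position 17 holds .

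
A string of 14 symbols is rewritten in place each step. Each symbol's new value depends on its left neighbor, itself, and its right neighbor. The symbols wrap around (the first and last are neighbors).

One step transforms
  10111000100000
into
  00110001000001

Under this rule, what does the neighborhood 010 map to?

At position 0 the neighborhood is 010; the next row has 0 there.

0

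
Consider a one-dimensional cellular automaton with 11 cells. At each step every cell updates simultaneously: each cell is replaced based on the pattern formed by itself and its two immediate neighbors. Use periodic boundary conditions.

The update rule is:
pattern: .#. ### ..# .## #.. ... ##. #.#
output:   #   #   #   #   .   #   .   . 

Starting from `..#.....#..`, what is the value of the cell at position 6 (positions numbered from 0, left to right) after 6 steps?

###.#####.#
##..####..#
#..####..##
..####..###
.####..###.
####..###..
position 6 holds #

#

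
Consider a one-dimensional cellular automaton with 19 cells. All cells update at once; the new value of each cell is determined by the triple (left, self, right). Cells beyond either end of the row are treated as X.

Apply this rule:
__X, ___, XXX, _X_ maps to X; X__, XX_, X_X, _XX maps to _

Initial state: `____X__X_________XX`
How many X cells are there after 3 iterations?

_XXXX_XX_XXXXXXXX_X
__XX______XXXXXX___
_X___XXXXX_XXXX__XX
count of X: 12

12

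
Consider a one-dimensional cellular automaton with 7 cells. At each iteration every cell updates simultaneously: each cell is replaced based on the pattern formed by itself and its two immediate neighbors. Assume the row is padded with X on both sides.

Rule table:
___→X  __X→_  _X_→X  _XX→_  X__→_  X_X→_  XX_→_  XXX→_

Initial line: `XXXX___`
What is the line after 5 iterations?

iteration 1: _____X_
iteration 2: _XXX_X_
iteration 3: _____X_  (repeats iteration 1; period 2)
iteration 5: _____X_

_____X_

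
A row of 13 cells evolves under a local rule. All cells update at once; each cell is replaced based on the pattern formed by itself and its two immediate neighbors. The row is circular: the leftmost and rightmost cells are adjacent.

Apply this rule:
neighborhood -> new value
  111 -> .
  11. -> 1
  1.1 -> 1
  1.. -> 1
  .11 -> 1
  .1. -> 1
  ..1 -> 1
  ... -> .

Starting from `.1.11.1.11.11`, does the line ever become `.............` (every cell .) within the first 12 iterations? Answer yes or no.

yes

1111111111111
.............
all cells are . at iteration 2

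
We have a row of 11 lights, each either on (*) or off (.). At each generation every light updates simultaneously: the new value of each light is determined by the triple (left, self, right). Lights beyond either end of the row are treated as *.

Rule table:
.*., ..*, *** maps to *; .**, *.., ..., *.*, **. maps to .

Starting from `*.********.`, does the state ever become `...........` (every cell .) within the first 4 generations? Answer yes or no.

no

generation 1: ...******..
generation 2: ..*.****..*
generation 3: .**..**..*.
generation 4: ....*...**.
generation 4 is ....*...**., still not uniform .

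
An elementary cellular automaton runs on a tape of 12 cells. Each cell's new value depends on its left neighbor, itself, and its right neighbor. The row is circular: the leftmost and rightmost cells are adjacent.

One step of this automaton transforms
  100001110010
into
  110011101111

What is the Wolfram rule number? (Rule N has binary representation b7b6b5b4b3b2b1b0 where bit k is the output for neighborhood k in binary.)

190

position 6: 111 → 1  (bit 7 = 1)
position 7: 110 → 0  (bit 6 = 0)
position 11: 101 → 1  (bit 5 = 1)
position 1: 100 → 1  (bit 4 = 1)
position 5: 011 → 1  (bit 3 = 1)
position 0: 010 → 1  (bit 2 = 1)
position 4: 001 → 1  (bit 1 = 1)
position 2: 000 → 0  (bit 0 = 0)
bits b7..b0 = 10111110 = 190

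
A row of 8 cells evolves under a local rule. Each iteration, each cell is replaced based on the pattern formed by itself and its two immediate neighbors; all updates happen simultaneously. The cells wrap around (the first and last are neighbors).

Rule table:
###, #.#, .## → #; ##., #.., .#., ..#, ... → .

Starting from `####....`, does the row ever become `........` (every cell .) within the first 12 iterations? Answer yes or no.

iteration 1: ###.....
iteration 2: ##......
iteration 3: #.......
iteration 4: ........
all cells are . at iteration 4

yes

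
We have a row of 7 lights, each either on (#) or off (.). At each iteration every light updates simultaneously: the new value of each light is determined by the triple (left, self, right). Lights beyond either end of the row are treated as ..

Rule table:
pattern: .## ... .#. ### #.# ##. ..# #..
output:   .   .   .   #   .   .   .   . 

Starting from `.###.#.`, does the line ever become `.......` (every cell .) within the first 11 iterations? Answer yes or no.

..#....
.......
all cells are . at iteration 2

yes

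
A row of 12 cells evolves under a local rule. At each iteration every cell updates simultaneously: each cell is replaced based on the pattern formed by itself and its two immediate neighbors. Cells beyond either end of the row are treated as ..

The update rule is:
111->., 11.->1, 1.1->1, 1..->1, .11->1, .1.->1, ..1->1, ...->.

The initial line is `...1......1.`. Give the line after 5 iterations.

..111....111
.11.11..11.1
111111111111
1..........1
11........11

11........11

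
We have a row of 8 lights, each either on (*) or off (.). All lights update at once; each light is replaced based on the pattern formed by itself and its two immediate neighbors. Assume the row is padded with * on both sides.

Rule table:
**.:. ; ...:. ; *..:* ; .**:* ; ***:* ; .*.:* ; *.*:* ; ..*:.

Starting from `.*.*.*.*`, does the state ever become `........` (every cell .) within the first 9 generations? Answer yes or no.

generation 1: ********
generation 2: ********  (fixed point — unchanged through generation 9)
generation 9 is ********, still not uniform .

no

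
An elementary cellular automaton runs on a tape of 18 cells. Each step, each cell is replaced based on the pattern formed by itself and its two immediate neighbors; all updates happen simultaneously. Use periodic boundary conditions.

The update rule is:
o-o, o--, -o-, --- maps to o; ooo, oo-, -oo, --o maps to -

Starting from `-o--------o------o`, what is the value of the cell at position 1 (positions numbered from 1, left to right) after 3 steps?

o

step 1: ooooooooo-oooooo-o
step 2: ---------o------o-
step 3: oooooooo-oooooo-oo
position 1 holds o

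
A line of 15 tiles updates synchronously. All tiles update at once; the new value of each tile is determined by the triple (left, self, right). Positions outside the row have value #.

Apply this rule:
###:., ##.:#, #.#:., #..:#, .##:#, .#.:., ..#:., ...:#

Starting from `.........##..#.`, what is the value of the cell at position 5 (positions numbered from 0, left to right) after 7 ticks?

########.###...
.......#.#.###.
######.....#.#.
.....#####.....
####.#...#####.
...#..##.#...#.
##..#.##..##...
position 5 holds .

.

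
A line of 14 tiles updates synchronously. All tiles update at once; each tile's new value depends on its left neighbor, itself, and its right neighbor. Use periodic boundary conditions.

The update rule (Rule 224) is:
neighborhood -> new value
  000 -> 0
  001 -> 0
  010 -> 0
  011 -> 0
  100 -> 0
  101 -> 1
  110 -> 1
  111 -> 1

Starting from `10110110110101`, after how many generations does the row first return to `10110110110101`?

11011011011010
01101101101101
10110110110110
01011011011011
10101101101101
11010110110110
01101011011011
10110101101101
11011010110110
01101101011011
10110110101101
11011011010110
01101101101011
10110110110101

14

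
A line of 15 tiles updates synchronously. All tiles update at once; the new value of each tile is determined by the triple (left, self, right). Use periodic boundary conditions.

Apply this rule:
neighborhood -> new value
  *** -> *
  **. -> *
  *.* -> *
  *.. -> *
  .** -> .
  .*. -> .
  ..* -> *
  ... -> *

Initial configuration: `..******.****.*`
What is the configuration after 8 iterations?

*.****.**.*****

**.******.****.
.**.******.****
*.**.******.***
**.**.******.**
***.**.******.*
****.**.******.
.****.**.******
*.****.**.*****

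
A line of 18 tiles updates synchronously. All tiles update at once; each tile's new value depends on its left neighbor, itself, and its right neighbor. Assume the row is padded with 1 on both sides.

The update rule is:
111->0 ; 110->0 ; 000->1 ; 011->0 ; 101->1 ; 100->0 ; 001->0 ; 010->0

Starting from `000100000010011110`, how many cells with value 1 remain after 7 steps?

step 1: 010001111000000001
step 2: 100100000011111100
step 3: 000001111000000000
step 4: 011100000011111110
step 5: 100001111000000001
step 6: 001100000011111100
step 7: 000001111000000000
count of 1: 4

4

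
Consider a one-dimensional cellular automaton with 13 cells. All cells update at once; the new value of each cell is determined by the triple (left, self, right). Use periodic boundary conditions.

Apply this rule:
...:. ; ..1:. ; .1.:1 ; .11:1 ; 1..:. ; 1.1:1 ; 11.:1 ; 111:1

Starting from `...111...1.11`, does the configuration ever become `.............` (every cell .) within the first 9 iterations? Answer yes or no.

no

iteration 1: ...111...1111
iteration 2: ...111...1111  (fixed point — unchanged through iteration 9)
iteration 9 is ...111...1111, still not uniform .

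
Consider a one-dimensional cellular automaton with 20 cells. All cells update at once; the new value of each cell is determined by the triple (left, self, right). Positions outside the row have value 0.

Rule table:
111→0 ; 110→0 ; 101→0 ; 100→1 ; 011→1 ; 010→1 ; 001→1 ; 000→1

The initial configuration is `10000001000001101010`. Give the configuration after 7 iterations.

11111111111111111000

iteration 1: 11111111111111001011
iteration 2: 10000000000000111010
iteration 3: 11111111111111100011
iteration 4: 10000000000000011110
iteration 5: 11111111111111110001
iteration 6: 10000000000000001111
iteration 7: 11111111111111111000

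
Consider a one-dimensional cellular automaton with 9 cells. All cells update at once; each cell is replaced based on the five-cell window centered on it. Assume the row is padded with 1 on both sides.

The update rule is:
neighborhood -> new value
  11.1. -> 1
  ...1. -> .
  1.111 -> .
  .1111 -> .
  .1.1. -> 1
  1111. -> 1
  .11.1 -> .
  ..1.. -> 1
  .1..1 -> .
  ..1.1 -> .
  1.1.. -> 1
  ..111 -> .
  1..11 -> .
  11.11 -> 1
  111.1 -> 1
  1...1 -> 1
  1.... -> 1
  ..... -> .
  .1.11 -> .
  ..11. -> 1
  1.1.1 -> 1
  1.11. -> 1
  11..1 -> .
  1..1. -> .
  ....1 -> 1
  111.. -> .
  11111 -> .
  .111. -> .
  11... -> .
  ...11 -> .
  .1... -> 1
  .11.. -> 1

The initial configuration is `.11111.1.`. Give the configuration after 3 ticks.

1...1111.
..1...111
..111....

..111....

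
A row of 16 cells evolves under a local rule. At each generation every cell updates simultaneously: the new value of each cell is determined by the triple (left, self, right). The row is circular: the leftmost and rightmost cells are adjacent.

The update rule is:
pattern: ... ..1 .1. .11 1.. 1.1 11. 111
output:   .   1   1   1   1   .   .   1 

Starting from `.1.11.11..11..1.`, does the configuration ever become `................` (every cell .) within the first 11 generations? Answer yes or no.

no

11.1..1.111.1111
1..1111.11..1111
.11111..1.111111
.1111.111.11111.
1111..11..1111.1
111.111.11111..1
11..11..1111.111
1.111.11111..111
..11..1111.11111
111.11111..1111.
11..1111.11111..
generation 11 is 11..1111.11111.., still not uniform .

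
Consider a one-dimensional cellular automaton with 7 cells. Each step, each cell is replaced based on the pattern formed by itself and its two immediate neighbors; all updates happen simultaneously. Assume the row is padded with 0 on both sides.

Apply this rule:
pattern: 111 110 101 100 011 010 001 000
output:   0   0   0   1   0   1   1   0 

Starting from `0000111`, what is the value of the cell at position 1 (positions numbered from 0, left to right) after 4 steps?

1

step 1: 0001000
step 2: 0011100
step 3: 0100010
step 4: 1110111
position 1 holds 1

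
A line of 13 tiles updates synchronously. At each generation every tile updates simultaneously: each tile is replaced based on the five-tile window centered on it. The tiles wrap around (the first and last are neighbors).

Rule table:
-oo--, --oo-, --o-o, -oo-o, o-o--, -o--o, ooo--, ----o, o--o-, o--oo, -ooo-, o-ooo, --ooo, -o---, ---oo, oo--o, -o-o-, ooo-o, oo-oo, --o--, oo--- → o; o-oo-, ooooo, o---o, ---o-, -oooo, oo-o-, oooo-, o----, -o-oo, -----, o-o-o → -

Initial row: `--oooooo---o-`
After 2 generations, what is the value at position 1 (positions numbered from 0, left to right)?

-oo----oo--oo
o-oo-oooooooo
position 1 holds -

-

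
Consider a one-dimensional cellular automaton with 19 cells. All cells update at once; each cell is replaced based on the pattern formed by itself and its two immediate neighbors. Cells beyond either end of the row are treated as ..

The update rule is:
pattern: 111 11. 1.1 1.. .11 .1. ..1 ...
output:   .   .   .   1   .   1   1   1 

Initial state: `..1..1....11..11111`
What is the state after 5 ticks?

1111111111..11.....

tick 1: 1111111111..11.....
tick 2: ..........11..11111
tick 3: 1111111111..11.....  (repeats tick 1; period 2)
tick 5: 1111111111..11.....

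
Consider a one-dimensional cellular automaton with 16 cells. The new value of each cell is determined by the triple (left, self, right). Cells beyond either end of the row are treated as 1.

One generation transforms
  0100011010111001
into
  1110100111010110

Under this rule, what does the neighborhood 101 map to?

At position 0 the neighborhood is 101; the next row has 1 there.

1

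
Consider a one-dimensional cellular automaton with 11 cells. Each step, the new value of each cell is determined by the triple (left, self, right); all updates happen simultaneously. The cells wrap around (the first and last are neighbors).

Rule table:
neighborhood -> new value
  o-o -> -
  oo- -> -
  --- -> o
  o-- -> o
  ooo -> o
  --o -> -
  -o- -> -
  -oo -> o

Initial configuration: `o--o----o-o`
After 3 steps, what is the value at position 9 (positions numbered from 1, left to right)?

-o--ooo---o
--o-oo-oo--
o---o--o-oo
position 9 holds -

-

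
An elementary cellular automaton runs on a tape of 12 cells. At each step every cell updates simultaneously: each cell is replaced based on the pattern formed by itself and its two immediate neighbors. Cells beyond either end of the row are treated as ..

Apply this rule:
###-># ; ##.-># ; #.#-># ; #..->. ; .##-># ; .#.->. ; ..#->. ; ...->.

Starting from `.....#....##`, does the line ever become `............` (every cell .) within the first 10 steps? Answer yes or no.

no

..........##
..........##  (fixed point — unchanged through step 10)
step 10 is ..........##, still not uniform .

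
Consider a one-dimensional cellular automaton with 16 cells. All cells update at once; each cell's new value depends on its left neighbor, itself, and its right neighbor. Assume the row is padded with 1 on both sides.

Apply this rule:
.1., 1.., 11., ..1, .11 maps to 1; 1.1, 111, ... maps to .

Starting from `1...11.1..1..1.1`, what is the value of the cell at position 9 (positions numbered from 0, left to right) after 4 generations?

generation 1: 11.111.1111111.1
generation 2: .1.1.1.1.....1.1
generation 3: .1.1.1.11...11.1
generation 4: .1.1.1.111.111.1
position 9 holds 1

1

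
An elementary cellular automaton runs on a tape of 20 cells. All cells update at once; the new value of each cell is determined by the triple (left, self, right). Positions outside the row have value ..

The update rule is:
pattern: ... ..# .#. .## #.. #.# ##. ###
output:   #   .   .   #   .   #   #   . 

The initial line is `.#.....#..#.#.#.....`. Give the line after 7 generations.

...###.....#.#..####
##.#.#.###..#...#..#
###.#.##.#....#.....
#.##.####..##...####
.#####..#..##.#.#..#
.#...#.....###.#....
...#...###.#.##..###

...#...###.#.##..###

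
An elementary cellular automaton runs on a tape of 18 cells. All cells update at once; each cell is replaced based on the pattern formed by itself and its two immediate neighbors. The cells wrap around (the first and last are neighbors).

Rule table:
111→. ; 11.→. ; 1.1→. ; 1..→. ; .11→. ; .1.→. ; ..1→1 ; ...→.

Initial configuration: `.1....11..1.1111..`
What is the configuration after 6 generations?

generation 1: 1....1...1........
generation 2: ....1...1........1
generation 3: ...1...1........1.
generation 4: ..1...1........1..
generation 5: .1...1........1...
generation 6: 1...1........1....

1...1........1....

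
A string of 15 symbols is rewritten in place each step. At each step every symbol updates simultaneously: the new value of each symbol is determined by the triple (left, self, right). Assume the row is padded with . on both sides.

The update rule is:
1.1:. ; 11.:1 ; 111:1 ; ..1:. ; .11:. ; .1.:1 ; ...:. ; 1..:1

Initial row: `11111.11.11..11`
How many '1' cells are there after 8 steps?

.1111..1..11..1
..1111.11..11.1
...111..11..1.1
....111..11.1.1
.....111..1.1.1
......111.1.1.1
.......11.1.1.1
........1.1.1.1
count of 1: 4

4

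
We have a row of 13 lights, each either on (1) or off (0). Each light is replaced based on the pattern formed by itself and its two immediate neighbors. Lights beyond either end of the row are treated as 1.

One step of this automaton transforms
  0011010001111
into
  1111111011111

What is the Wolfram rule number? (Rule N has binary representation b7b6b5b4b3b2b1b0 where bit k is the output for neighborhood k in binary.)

position 10: 111 → 1  (bit 7 = 1)
position 3: 110 → 1  (bit 6 = 1)
position 4: 101 → 1  (bit 5 = 1)
position 0: 100 → 1  (bit 4 = 1)
position 2: 011 → 1  (bit 3 = 1)
position 5: 010 → 1  (bit 2 = 1)
position 1: 001 → 1  (bit 1 = 1)
position 7: 000 → 0  (bit 0 = 0)
bits b7..b0 = 11111110 = 254

254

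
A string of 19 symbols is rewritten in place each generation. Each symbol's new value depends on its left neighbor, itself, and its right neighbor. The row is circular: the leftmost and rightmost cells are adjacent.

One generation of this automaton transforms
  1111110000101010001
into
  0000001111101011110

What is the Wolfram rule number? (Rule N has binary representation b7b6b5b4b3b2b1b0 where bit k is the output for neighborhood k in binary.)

position 0: 111 → 0  (bit 7 = 0)
position 5: 110 → 0  (bit 6 = 0)
position 11: 101 → 0  (bit 5 = 0)
position 6: 100 → 1  (bit 4 = 1)
position 18: 011 → 0  (bit 3 = 0)
position 10: 010 → 1  (bit 2 = 1)
position 9: 001 → 1  (bit 1 = 1)
position 7: 000 → 1  (bit 0 = 1)
bits b7..b0 = 00010111 = 23

23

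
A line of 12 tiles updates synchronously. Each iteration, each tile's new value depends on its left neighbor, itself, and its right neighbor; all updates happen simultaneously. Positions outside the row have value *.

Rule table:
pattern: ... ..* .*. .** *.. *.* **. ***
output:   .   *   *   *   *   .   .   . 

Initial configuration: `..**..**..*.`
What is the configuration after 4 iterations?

***.***.***.
....*...*...
*..***.***.*
.***...*...*

.***...*...*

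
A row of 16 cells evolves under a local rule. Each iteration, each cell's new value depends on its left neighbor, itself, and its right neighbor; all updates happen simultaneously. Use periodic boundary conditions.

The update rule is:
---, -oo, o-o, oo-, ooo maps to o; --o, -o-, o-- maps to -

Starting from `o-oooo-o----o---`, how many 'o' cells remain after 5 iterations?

-oooooo--oo---o-
-oooooo--oo-o---
-oooooo--ooo--oo
ooooooo--ooo--oo
ooooooo--ooo--oo
count of o: 12

12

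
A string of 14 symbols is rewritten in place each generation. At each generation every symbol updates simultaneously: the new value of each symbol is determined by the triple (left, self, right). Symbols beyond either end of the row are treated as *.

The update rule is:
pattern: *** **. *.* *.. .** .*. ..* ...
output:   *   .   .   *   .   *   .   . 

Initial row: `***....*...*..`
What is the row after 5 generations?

**.*...**..**.
*..**....*....
.*...*...**...
.**..**....*..
...*...*...**.

...*...*...**.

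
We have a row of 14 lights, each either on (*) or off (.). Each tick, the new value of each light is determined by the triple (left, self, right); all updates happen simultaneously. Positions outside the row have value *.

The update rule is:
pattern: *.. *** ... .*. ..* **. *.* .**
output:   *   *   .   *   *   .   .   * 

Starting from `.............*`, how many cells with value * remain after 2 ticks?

tick 1: *...........**
tick 2: .*.........***
count of *: 4

4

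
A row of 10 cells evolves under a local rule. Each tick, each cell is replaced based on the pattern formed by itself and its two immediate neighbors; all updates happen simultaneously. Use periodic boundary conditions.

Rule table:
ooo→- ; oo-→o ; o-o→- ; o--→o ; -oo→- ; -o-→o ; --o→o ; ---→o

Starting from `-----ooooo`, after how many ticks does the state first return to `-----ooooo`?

tick 1: ooooo----o
tick 2: ----ooooo-
tick 3: oooo----oo
tick 4: ---ooooo--
tick 5: ooo----ooo
tick 6: --ooooo---
tick 7: oo----oooo
tick 8: -ooooo----
tick 9: o----ooooo
tick 10: ooooo-----
tick 11: ----oooooo
tick 12: oooo-----o
tick 13: ---oooooo-
tick 14: ooo-----oo
tick 15: --oooooo--
tick 16: oo-----ooo
tick 17: -oooooo---
tick 18: o-----oooo
tick 19: oooooo----
tick 20: -----ooooo

20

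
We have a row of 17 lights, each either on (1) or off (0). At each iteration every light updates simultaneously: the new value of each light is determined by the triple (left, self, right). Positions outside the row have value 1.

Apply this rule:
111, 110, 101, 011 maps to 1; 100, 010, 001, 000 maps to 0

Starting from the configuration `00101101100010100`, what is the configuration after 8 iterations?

iteration 1: 00011111100001000
iteration 2: 00011111100000000
iteration 3: 00011111100000000  (fixed point — unchanged through iteration 8)

00011111100000000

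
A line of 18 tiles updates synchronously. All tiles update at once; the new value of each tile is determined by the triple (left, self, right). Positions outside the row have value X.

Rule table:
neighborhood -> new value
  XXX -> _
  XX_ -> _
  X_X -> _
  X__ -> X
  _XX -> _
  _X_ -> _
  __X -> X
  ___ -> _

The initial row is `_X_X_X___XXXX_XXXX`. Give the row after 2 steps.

______X_X_________
X____X___X_______X

X____X___X_______X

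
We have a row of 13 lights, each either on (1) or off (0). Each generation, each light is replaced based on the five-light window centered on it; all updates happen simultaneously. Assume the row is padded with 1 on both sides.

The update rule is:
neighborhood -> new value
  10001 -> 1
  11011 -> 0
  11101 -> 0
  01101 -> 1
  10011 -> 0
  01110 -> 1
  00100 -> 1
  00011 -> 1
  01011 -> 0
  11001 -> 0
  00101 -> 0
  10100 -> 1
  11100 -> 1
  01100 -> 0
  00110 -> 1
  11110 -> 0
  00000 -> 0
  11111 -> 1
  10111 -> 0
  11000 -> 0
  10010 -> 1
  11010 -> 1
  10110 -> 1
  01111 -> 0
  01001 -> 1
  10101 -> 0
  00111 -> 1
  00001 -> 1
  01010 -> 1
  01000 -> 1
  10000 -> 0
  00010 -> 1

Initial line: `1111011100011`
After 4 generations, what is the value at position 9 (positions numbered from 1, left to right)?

0

1100001101110
0100111100100
1110100101110
1001111000100
position 9 holds 0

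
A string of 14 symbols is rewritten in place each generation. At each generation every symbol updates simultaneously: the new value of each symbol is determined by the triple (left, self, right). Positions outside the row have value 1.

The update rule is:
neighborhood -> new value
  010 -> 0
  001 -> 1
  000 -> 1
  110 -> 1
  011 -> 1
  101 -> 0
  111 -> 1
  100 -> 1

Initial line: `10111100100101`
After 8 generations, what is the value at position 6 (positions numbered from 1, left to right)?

10111111011001
10111111011111
10111111011111  (fixed point — unchanged through generation 8)
position 6 holds 1

1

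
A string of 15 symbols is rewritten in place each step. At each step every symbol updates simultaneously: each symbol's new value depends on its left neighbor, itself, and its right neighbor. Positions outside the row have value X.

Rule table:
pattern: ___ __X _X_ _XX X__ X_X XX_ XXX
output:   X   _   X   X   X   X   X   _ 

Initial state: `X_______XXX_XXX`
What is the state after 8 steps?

XXXXXXX_X_XXX__
______XXXXX_XX_
XXXXX_X___XXXXX
____XXXXX_X____
XXX_X___XXXXXX_
__XXXXX_X____XX
X_X___XXXXXX_X_
XXXXX_X____XXXX

XXXXX_X____XXXX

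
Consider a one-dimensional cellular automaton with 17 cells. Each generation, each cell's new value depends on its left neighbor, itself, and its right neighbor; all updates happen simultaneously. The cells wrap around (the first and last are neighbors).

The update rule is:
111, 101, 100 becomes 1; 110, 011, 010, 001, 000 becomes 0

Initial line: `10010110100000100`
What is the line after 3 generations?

01001001010000010
00100100101000001
10010010010100000

10010010010100000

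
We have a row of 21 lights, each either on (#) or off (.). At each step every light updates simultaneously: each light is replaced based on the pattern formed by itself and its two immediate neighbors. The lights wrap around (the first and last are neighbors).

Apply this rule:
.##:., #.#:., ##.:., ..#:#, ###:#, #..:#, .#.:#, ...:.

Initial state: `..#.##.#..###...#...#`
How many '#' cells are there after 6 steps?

###....###.#.#.###.##
##.#..#.#..#.#..#...#
#..####.####.#####.#.
###.##...##...###..#.
.#....#.#..#.#.#.###.
###..##.####.#.#..#.#
count of #: 13

13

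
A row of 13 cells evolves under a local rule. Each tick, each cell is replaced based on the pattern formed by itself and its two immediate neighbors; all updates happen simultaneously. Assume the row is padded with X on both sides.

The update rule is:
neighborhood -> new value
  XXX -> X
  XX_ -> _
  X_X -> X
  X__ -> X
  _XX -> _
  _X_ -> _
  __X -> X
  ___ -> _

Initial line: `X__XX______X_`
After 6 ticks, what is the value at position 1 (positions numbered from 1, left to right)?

X

tick 1: _XX__X____X_X
tick 2: X__XX_X__X_X_
tick 3: _XX__X_XX_X_X
tick 4: X__XX_X__X_X_  (repeats tick 2; period 2)
tick 6: X__XX_X__X_X_
position 1 holds X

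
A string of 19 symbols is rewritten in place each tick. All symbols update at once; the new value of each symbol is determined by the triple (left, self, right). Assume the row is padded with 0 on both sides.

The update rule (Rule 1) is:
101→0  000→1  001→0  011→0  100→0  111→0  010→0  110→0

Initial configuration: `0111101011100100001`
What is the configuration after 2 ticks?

0000000000000001100
1111111111111100001

1111111111111100001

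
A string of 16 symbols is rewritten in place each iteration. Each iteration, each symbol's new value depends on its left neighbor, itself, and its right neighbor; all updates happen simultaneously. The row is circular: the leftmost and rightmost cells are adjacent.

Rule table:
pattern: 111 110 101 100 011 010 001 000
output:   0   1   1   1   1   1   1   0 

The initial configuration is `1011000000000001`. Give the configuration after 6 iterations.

0000000011100000

1111100000000011
0000110000000110
0001111000001111
1011001100011001
1111111110111111
0000000011100000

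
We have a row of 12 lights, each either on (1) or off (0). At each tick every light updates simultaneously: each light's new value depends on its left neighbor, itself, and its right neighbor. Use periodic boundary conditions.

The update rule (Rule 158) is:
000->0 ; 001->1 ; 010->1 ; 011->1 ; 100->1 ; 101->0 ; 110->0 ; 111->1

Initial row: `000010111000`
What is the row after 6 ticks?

011111100110

000110110100
001100100110
011011111101
010011111001
011111110111
011111100110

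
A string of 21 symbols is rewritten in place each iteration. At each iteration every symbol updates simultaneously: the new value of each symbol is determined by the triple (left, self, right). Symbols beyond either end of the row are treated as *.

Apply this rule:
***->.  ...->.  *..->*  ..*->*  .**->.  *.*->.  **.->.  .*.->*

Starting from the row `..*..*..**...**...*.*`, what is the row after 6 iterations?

...****.***..***....*

********..*.*..*.**..
........***.****...**
*......*........*.*..
.*....***......**.***
.**..*...*....*......
...****.***..***....*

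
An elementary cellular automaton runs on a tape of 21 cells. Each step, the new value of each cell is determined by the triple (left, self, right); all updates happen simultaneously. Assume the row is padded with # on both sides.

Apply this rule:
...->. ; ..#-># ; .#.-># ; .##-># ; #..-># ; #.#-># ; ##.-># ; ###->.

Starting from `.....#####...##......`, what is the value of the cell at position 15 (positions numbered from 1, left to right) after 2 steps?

#...##...##.####....#
##.####.#####..##..##
position 15 holds .

.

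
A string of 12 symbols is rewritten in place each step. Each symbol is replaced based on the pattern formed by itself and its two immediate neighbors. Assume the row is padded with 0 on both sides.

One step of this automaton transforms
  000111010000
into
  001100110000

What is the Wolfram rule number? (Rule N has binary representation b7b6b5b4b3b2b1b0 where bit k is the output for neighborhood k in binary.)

position 4: 111 → 0  (bit 7 = 0)
position 5: 110 → 0  (bit 6 = 0)
position 6: 101 → 1  (bit 5 = 1)
position 8: 100 → 0  (bit 4 = 0)
position 3: 011 → 1  (bit 3 = 1)
position 7: 010 → 1  (bit 2 = 1)
position 2: 001 → 1  (bit 1 = 1)
position 0: 000 → 0  (bit 0 = 0)
bits b7..b0 = 00101110 = 46

46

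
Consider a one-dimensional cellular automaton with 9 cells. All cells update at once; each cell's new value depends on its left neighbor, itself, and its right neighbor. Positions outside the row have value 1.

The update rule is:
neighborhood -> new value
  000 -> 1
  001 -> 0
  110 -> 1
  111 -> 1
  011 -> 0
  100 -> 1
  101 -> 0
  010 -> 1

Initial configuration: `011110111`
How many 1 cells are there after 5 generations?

6

001110011
100111001
110011100
111001110
111100110
count of 1: 6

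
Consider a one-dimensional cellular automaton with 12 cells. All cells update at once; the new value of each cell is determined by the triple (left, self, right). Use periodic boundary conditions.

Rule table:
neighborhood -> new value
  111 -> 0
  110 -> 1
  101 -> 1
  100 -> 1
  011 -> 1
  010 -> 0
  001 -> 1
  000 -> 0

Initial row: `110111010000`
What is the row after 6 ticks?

tick 1: 111101101001
tick 2: 000111110111
tick 3: 101100011101
tick 4: 111110110111
tick 5: 000011111100
tick 6: 000110000110

000110000110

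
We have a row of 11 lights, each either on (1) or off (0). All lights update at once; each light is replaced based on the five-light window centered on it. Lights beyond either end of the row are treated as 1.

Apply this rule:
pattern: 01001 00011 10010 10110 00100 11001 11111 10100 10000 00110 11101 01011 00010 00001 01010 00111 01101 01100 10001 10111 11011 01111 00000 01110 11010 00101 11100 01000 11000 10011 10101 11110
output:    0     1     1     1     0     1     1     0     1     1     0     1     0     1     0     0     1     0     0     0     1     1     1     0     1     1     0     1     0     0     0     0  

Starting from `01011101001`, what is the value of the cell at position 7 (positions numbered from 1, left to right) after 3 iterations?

iteration 1: 10100010000
iteration 2: 01010001111
iteration 3: 10001010111
position 7 holds 1

1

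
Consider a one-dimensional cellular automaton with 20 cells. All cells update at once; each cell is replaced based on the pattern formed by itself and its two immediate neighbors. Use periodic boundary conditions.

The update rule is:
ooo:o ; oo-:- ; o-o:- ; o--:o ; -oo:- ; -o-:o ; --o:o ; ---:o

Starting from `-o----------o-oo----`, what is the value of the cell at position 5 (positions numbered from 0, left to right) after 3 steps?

o

step 1: ooooooooooooo---oooo
step 2: oooooooooooo-ooo-ooo
step 3: ooooooooooo---o---oo
position 5 holds o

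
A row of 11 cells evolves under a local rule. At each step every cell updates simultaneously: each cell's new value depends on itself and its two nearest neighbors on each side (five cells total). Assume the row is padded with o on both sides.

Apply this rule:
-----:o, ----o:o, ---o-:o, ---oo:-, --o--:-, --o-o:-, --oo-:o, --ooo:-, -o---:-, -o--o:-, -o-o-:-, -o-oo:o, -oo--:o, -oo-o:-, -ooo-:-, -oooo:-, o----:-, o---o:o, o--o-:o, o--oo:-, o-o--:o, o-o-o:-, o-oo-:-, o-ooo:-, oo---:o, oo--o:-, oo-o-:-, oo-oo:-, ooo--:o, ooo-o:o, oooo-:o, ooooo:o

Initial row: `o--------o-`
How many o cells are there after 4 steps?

8

step 1: oo-oooooo-o
step 2: oo---oooo--
step 3: oooo---oo--
step 4: oooooo-oo--
count of o: 8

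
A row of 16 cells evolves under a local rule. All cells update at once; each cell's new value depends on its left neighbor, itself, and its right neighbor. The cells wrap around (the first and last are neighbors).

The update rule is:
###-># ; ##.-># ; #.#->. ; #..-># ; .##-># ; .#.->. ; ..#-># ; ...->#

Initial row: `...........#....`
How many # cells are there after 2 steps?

15

###########.####
###########.####
count of #: 15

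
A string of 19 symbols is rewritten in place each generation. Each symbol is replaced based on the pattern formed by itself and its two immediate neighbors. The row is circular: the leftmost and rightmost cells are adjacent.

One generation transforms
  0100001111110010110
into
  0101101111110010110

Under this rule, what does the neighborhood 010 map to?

1

At position 1 the neighborhood is 010; the next row has 1 there.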